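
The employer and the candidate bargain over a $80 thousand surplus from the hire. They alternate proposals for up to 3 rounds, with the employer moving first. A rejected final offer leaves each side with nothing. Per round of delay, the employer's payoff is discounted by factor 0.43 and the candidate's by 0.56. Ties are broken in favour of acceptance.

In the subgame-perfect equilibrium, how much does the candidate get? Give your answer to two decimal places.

25.54

Round 3 (the employer proposes): the candidate will accept anything ≥ 0, so the employer offers 0 and keeps 80.
Round 2 (the candidate proposes): the employer can get 80 next round, worth 0.43 × 80 = 34.4 now. The candidate offers 34.4 and keeps 80 − 34.4 = 45.6.
Round 1 (the employer proposes): the candidate can get 45.6 next round, worth 0.56 × 45.6 = 25.536 now. The employer offers 25.536 and keeps 80 − 25.536 = 54.464.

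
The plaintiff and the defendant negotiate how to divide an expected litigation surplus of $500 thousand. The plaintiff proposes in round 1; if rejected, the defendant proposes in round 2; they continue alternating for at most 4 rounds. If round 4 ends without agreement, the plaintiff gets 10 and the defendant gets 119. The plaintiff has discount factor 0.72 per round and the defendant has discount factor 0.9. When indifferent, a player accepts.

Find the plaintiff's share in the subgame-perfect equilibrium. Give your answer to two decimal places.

By backward induction:
Round 4 (the defendant proposes): the plaintiff gets 10 if talks fail, so the defendant offers 10 and keeps 490.
Round 3 (the plaintiff proposes): the defendant can get 490 next round, worth 0.9 × 490 = 441 now. The plaintiff offers 441 and keeps 500 − 441 = 59.
Round 2 (the defendant proposes): the plaintiff can get 59 next round, worth 0.72 × 59 = 42.48 now. The defendant offers 42.48 and keeps 500 − 42.48 = 457.52.
Round 1 (the plaintiff proposes): the defendant can get 457.52 next round, worth 0.9 × 457.52 = 411.768 now. The plaintiff offers 411.768 and keeps 500 − 411.768 = 88.232.

88.23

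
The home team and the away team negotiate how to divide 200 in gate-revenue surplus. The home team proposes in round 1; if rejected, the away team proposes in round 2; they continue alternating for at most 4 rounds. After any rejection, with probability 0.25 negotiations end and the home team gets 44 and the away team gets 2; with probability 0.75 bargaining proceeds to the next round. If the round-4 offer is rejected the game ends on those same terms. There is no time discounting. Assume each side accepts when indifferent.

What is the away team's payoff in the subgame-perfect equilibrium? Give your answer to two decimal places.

Round 4 (the away team proposes): the home team gets 44 if talks fail, so the away team offers 44 and keeps 156.
Round 3 (the home team proposes): rejecting gives the away team an expected 0.75 × 156 + 0.25 × 2 = 117.5, so the home team offers 117.5, keeping 82.5.
Round 2 (the away team proposes): rejecting gives the home team an expected 0.75 × 82.5 + 0.25 × 44 = 72.875. The away team offers 72.875 and keeps 200 − 72.875 = 127.125.
Round 1 (the home team proposes): rejecting gives the away team an expected 0.75 × 127.125 + 0.25 × 2 = 95.84375. The home team offers 95.84375 and keeps 200 − 95.84375 = 104.15625.

95.84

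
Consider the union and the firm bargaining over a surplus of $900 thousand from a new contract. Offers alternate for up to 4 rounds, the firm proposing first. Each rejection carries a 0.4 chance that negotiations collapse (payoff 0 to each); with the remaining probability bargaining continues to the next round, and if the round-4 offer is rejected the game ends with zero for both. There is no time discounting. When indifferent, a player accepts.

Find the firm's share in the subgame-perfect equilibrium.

By backward induction:
Round 4 (the union proposes): the firm will accept anything ≥ 0, so the union offers 0 and keeps 900.
Round 3 (the firm proposes): rejecting gives the union an expected 0.6 × 900 = 540. The firm offers 540 and keeps 900 − 540 = 360.
Round 2 (the union proposes): rejecting gives the firm an expected 0.6 × 360 = 216, so the union offers 216, keeping 684.
Round 1 (the firm proposes): rejecting gives the union an expected 0.6 × 684 = 410.4, so the firm offers 410.4, keeping 489.6.

489.6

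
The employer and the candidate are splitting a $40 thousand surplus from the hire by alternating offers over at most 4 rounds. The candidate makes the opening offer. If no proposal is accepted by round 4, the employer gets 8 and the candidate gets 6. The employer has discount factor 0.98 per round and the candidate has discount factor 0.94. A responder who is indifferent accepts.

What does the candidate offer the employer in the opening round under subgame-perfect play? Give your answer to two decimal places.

33.05

Work backward from the last round.
Round 4 (the employer proposes): the candidate gets 6 if talks fail, so the employer offers 6 and keeps 34.
Round 3 (the candidate proposes): the employer can get 34 next round, worth 0.98 × 34 = 33.32 now. The candidate offers 33.32 and keeps 40 − 33.32 = 6.68.
Round 2 (the employer proposes): the candidate can get 6.68 next round, worth 0.94 × 6.68 = 6.2792 now; the employer offers that and keeps 33.7208.
Round 1 (the candidate proposes): the employer can get 33.7208 next round, worth 0.98 × 33.7208 = 33.046384 now; the candidate offers that and keeps 6.953616.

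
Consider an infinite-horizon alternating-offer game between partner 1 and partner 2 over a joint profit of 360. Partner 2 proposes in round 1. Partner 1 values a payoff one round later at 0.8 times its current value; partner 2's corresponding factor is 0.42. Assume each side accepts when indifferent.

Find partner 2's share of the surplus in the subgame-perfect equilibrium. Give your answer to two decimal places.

When partner 2 proposes, partner 1 accepts any offer worth at least 0.8 times what partner 1 would get by proposing next round; and vice versa.
This gives x = 360 − 0.8y and y = 360 − 0.42x, where x and y are each side's share when it proposes.
Hence (1 − 0.8·0.42)x = 360(1 − 0.8), i.e. 0.664·x = 72.
x ≈ 108.4337; partner 1's share is 360 − x ≈ 251.5663.

108.43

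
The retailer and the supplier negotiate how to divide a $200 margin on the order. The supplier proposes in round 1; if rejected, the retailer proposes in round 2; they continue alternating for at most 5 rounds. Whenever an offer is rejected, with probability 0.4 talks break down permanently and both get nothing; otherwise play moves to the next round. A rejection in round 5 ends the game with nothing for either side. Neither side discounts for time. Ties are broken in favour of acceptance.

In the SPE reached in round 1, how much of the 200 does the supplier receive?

By backward induction:
Round 5 (the supplier proposes): rejection yields 0 for the retailer; the supplier offers 0 and keeps 200.
Round 4 (the retailer proposes): rejecting gives the supplier an expected 0.6 × 200 = 120; the retailer offers that and keeps 80.
Round 3 (the supplier proposes): rejecting gives the retailer an expected 0.6 × 80 = 48. The supplier offers 48 and keeps 200 − 48 = 152.
Round 2 (the retailer proposes): rejecting gives the supplier an expected 0.6 × 152 = 91.2; the retailer offers that and keeps 108.8.
Round 1 (the supplier proposes): rejecting gives the retailer an expected 0.6 × 108.8 = 65.28. The supplier offers 65.28 and keeps 200 − 65.28 = 134.72.

134.72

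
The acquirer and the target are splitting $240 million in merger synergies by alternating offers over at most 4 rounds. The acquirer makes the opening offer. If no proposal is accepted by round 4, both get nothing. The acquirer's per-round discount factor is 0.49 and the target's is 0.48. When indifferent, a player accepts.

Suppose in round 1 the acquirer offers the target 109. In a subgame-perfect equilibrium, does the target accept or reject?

Round 4 (the target proposes): the acquirer will accept anything ≥ 0, so the target offers 0 and keeps 240.
Round 3 (the acquirer proposes): the target can get 240 next round, worth 0.48 × 240 = 115.2 now; the acquirer offers that and keeps 124.8.
Round 2 (the target proposes): the acquirer can get 124.8 next round, worth 0.49 × 124.8 = 61.152 now; the target offers that and keeps 178.848.
So by rejecting in round 1, the target gets 178.848 next round, worth 0.48 × 178.848 = 85.84704 now.
Offer 109 ≥ 85.84704, so the target accepts.

Accept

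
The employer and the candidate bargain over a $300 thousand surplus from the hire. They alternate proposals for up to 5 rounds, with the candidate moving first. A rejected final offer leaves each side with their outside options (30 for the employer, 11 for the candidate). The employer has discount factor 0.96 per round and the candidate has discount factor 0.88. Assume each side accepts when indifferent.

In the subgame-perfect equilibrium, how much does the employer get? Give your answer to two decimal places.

85.17

By backward induction:
Round 5 (the candidate proposes): the employer gets 30 if talks fail, so the candidate offers 30 and keeps 270.
Round 4 (the employer proposes): the candidate can get 270 next round, worth 0.88 × 270 = 237.6 now. The employer offers 237.6 and keeps 300 − 237.6 = 62.4.
Round 3 (the candidate proposes): the employer can get 62.4 next round, worth 0.96 × 62.4 = 59.904 now. The candidate offers 59.904 and keeps 300 − 59.904 = 240.096.
Round 2 (the employer proposes): the candidate can get 240.096 next round, worth 0.88 × 240.096 = 211.28448 now; the employer offers that and keeps 88.71552.
Round 1 (the candidate proposes): the employer can get 88.71552 next round, worth 0.96 × 88.71552 = 85.1668992 now; the candidate offers that and keeps 214.8331008.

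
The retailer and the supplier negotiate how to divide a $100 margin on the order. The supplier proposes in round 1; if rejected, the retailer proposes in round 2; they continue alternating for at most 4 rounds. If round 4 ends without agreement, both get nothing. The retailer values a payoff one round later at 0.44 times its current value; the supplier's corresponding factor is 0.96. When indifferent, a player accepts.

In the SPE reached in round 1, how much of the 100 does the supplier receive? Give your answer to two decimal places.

By backward induction:
Round 4 (the retailer proposes): the supplier will accept anything ≥ 0, so the retailer offers 0 and keeps 100.
Round 3 (the supplier proposes): the retailer can get 100 next round, worth 0.44 × 100 = 44 now. The supplier offers 44 and keeps 100 − 44 = 56.
Round 2 (the retailer proposes): the supplier can get 56 next round, worth 0.96 × 56 = 53.76 now. The retailer offers 53.76 and keeps 100 − 53.76 = 46.24.
Round 1 (the supplier proposes): the retailer can get 46.24 next round, worth 0.44 × 46.24 = 20.3456 now; the supplier offers that and keeps 79.6544.

79.65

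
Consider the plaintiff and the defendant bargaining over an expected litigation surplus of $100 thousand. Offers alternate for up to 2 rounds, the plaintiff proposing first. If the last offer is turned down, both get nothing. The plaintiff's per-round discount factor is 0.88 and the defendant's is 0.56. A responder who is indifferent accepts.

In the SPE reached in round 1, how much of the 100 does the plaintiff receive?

Round 2 (the defendant proposes): the plaintiff will accept anything ≥ 0, so the defendant offers 0 and keeps 100.
Round 1 (the plaintiff proposes): the defendant can get 100 next round, worth 0.56 × 100 = 56 now; the plaintiff offers that and keeps 44.

44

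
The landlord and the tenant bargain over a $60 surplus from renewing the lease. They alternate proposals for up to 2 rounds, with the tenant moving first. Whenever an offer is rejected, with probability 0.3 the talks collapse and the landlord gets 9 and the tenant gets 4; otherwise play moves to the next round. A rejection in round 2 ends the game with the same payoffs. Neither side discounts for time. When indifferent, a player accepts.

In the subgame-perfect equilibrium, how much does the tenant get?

Round 2 (the landlord proposes): the tenant gets 4 if talks fail, so the landlord offers 4 and keeps 56.
Round 1 (the tenant proposes): rejecting gives the landlord an expected 0.7 × 56 + 0.3 × 9 = 41.9, so the tenant offers 41.9, keeping 18.1.

18.1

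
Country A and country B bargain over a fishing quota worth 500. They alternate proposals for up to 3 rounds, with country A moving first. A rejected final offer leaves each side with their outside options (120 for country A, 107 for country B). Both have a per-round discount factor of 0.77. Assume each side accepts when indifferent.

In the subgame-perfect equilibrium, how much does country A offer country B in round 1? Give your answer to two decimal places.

151.99

Round 3 (country A proposes): country B gets 107 if talks fail, so country A offers 107 and keeps 393.
Round 2 (country B proposes): country A can get 393 next round, worth 0.77 × 393 = 302.61 now; country B offers that and keeps 197.39.
Round 1 (country A proposes): country B can get 197.39 next round, worth 0.77 × 197.39 = 151.9903 now, so country A offers 151.9903, keeping 348.0097.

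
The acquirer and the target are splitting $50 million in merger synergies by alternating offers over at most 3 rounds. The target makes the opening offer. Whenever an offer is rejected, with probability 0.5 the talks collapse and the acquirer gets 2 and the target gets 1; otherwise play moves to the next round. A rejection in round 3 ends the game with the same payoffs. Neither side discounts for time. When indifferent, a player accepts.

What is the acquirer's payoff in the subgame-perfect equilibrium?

13.75

By backward induction:
Round 3 (the target proposes): the acquirer gets 2 if talks fail, so the target offers 2 and keeps 48.
Round 2 (the acquirer proposes): rejecting gives the target an expected 0.5 × 48 + 0.5 × 1 = 24.5, so the acquirer offers 24.5, keeping 25.5.
Round 1 (the target proposes): rejecting gives the acquirer an expected 0.5 × 25.5 + 0.5 × 2 = 13.75; the target offers that and keeps 36.25.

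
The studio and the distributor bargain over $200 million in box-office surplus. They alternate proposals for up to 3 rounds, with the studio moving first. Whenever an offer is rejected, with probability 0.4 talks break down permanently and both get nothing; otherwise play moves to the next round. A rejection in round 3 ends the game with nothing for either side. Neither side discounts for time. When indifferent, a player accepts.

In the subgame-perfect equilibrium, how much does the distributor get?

48

Round 3 (the studio proposes): rejection yields 0 for the distributor; the studio offers 0 and keeps 200.
Round 2 (the distributor proposes): rejecting gives the studio an expected 0.6 × 200 = 120. The distributor offers 120 and keeps 200 − 120 = 80.
Round 1 (the studio proposes): rejecting gives the distributor an expected 0.6 × 80 = 48. The studio offers 48 and keeps 200 − 48 = 152.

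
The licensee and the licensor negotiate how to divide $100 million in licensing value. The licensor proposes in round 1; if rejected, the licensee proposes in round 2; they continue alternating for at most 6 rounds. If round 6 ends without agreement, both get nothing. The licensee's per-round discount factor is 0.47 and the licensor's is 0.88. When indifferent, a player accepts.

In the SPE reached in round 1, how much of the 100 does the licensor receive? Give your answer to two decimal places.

83.99

Round 6 (the licensee proposes): the licensor will accept anything ≥ 0, so the licensee offers 0 and keeps 100.
Round 5 (the licensor proposes): the licensee can get 100 next round, worth 0.47 × 100 = 47 now; the licensor offers that and keeps 53.
Round 4 (the licensee proposes): the licensor can get 53 next round, worth 0.88 × 53 = 46.64 now, so the licensee offers 46.64, keeping 53.36.
Round 3 (the licensor proposes): the licensee can get 53.36 next round, worth 0.47 × 53.36 = 25.0792 now, so the licensor offers 25.0792, keeping 74.9208.
Round 2 (the licensee proposes): the licensor can get 74.9208 next round, worth 0.88 × 74.9208 = 65.930304 now, so the licensee offers 65.930304, keeping 34.069696.
Round 1 (the licensor proposes): the licensee can get 34.069696 next round, worth 0.47 × 34.069696 = 16.01275712 now. The licensor offers 16.01275712 and keeps 100 − 16.01275712 = 83.98724288.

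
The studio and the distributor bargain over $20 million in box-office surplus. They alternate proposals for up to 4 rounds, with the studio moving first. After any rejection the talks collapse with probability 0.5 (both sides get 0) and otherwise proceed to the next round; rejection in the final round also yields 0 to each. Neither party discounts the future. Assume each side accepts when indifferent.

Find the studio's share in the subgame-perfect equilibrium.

By backward induction:
Round 4 (the distributor proposes): the studio will accept anything ≥ 0, so the distributor offers 0 and keeps 20.
Round 3 (the studio proposes): rejecting gives the distributor an expected 0.5 × 20 = 10. The studio offers 10 and keeps 20 − 10 = 10.
Round 2 (the distributor proposes): rejecting gives the studio an expected 0.5 × 10 = 5, so the distributor offers 5, keeping 15.
Round 1 (the studio proposes): rejecting gives the distributor an expected 0.5 × 15 = 7.5. The studio offers 7.5 and keeps 20 − 7.5 = 12.5.

12.5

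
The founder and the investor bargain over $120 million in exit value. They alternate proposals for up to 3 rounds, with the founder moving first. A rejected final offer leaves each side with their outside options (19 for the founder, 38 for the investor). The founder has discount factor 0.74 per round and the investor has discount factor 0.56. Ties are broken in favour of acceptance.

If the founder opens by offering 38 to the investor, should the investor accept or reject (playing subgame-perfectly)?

Accept

Round 3 (the founder proposes): the investor gets 38 if talks fail, so the founder offers 38 and keeps 82.
Round 2 (the investor proposes): the founder can get 82 next round, worth 0.74 × 82 = 60.68 now. The investor offers 60.68 and keeps 120 − 60.68 = 59.32.
So by rejecting in round 1, the investor gets 59.32 next round, worth 0.56 × 59.32 = 33.2192 now.
Offer 38 ≥ 33.2192, so the investor accepts.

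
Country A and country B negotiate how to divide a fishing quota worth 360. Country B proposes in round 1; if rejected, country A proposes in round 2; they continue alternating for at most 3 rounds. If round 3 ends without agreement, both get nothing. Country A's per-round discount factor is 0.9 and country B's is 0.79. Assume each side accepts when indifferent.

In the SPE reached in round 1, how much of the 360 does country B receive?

291.96

Round 3 (country B proposes): country A will accept anything ≥ 0, so country B offers 0 and keeps 360.
Round 2 (country A proposes): country B can get 360 next round, worth 0.79 × 360 = 284.4 now, so country A offers 284.4, keeping 75.6.
Round 1 (country B proposes): country A can get 75.6 next round, worth 0.9 × 75.6 = 68.04 now. Country B offers 68.04 and keeps 360 − 68.04 = 291.96.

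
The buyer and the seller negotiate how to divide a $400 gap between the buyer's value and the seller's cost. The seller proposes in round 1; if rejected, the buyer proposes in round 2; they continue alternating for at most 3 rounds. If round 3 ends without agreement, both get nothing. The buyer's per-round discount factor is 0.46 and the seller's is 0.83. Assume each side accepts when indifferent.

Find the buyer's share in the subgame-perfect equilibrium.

31.28

Round 3 (the seller proposes): rejection yields 0 for the buyer; the seller offers 0 and keeps 400.
Round 2 (the buyer proposes): the seller can get 400 next round, worth 0.83 × 400 = 332 now, so the buyer offers 332, keeping 68.
Round 1 (the seller proposes): the buyer can get 68 next round, worth 0.46 × 68 = 31.28 now; the seller offers that and keeps 368.72.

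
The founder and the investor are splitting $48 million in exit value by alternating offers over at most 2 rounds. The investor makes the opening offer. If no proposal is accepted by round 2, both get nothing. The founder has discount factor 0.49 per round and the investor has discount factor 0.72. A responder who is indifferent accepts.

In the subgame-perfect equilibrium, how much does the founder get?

Work backward from the last round.
Round 2 (the founder proposes): rejection yields 0 for the investor; the founder offers 0 and keeps 48.
Round 1 (the investor proposes): the founder can get 48 next round, worth 0.49 × 48 = 23.52 now. The investor offers 23.52 and keeps 48 − 23.52 = 24.48.

23.52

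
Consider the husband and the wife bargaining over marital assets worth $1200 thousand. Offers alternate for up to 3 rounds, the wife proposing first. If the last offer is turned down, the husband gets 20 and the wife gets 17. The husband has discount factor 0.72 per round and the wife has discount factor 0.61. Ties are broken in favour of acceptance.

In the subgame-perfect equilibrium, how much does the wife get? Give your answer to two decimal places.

854.26

Round 3 (the wife proposes): the husband gets 20 if talks fail, so the wife offers 20 and keeps 1180.
Round 2 (the husband proposes): the wife can get 1180 next round, worth 0.61 × 1180 = 719.8 now; the husband offers that and keeps 480.2.
Round 1 (the wife proposes): the husband can get 480.2 next round, worth 0.72 × 480.2 = 345.744 now, so the wife offers 345.744, keeping 854.256.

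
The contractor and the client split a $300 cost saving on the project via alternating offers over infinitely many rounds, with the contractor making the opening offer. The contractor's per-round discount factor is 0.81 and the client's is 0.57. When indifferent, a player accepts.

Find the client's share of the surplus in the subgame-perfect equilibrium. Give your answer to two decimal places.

60.36

In a stationary SPE each proposer offers the other exactly their discounted continuation value.
If the contractor keeps x when proposing and the client keeps y when proposing, then x = 300 − 0.57y and y = 300 − 0.81x.
Solving: x = 300(1 − 0.57) / (1 − 0.81·0.57) = 129 / 0.5383 ≈ 239.6433.
The client gets 300 − 239.6433 ≈ 60.3567.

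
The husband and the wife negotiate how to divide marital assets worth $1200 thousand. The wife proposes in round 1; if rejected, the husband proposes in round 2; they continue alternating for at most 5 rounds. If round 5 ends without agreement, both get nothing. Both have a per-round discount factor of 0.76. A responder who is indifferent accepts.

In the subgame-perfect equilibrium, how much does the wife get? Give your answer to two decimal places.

854.69

Round 5 (the wife proposes): rejection yields 0 for the husband; the wife offers 0 and keeps 1200.
Round 4 (the husband proposes): the wife can get 1200 next round, worth 0.76 × 1200 = 912 now. The husband offers 912 and keeps 1200 − 912 = 288.
Round 3 (the wife proposes): the husband can get 288 next round, worth 0.76 × 288 = 218.88 now, so the wife offers 218.88, keeping 981.12.
Round 2 (the husband proposes): the wife can get 981.12 next round, worth 0.76 × 981.12 = 745.6512 now; the husband offers that and keeps 454.3488.
Round 1 (the wife proposes): the husband can get 454.3488 next round, worth 0.76 × 454.3488 = 345.305088 now, so the wife offers 345.305088, keeping 854.694912.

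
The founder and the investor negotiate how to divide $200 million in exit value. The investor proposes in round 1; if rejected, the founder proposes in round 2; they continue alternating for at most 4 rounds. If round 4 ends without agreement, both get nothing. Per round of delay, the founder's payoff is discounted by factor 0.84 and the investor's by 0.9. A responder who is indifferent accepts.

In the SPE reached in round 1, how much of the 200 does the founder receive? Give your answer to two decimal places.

143.81

Round 4 (the founder proposes): the investor will accept anything ≥ 0, so the founder offers 0 and keeps 200.
Round 3 (the investor proposes): the founder can get 200 next round, worth 0.84 × 200 = 168 now; the investor offers that and keeps 32.
Round 2 (the founder proposes): the investor can get 32 next round, worth 0.9 × 32 = 28.8 now; the founder offers that and keeps 171.2.
Round 1 (the investor proposes): the founder can get 171.2 next round, worth 0.84 × 171.2 = 143.808 now. The investor offers 143.808 and keeps 200 − 143.808 = 56.192.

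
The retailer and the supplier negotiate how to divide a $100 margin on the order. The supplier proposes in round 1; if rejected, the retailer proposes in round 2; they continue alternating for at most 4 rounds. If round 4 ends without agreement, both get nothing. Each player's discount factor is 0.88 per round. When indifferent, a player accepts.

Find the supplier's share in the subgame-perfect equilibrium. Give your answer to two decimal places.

Round 4 (the retailer proposes): rejection yields 0 for the supplier; the retailer offers 0 and keeps 100.
Round 3 (the supplier proposes): the retailer can get 100 next round, worth 0.88 × 100 = 88 now, so the supplier offers 88, keeping 12.
Round 2 (the retailer proposes): the supplier can get 12 next round, worth 0.88 × 12 = 10.56 now; the retailer offers that and keeps 89.44.
Round 1 (the supplier proposes): the retailer can get 89.44 next round, worth 0.88 × 89.44 = 78.7072 now; the supplier offers that and keeps 21.2928.

21.29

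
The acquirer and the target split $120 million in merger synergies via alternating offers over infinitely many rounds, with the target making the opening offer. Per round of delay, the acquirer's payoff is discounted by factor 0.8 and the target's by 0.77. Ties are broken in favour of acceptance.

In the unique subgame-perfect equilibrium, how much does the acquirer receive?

57.5

Let x be the target's share when the target proposes and y be the acquirer's share when the acquirer proposes.
The acquirer accepts iff offered ≥ 0.8·y, so x = 120 − 0.8y. Symmetrically y = 120 − 0.77x.
Substituting: x = 120 − 0.8(120 − 0.77x), giving x(1 − 0.77·0.8) = 120(1 − 0.8).
So x = 120 × 0.2 / 0.384 = 62.5, and the acquirer receives 120 − x = 57.5.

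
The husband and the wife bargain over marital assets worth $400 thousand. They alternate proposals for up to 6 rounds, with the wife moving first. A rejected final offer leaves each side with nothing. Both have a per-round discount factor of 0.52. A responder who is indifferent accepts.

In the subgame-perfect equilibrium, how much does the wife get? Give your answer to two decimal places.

Round 6 (the husband proposes): the wife will accept anything ≥ 0, so the husband offers 0 and keeps 400.
Round 5 (the wife proposes): the husband can get 400 next round, worth 0.52 × 400 = 208 now; the wife offers that and keeps 192.
Round 4 (the husband proposes): the wife can get 192 next round, worth 0.52 × 192 = 99.84 now. The husband offers 99.84 and keeps 400 − 99.84 = 300.16.
Round 3 (the wife proposes): the husband can get 300.16 next round, worth 0.52 × 300.16 = 156.0832 now; the wife offers that and keeps 243.9168.
Round 2 (the husband proposes): the wife can get 243.9168 next round, worth 0.52 × 243.9168 = 126.836736 now; the husband offers that and keeps 273.163264.
Round 1 (the wife proposes): the husband can get 273.163264 next round, worth 0.52 × 273.163264 = 142.04489728 now. The wife offers 142.04489728 and keeps 400 − 142.04489728 = 257.95510272.

257.96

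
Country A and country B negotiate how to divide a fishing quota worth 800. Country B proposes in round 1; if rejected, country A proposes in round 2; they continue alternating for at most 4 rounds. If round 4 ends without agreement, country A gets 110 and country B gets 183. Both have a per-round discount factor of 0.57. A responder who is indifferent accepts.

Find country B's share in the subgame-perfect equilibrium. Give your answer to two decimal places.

489.66

Work backward from the last round.
Round 4 (country A proposes): country B gets 183 if talks fail, so country A offers 183 and keeps 617.
Round 3 (country B proposes): country A can get 617 next round, worth 0.57 × 617 = 351.69 now; country B offers that and keeps 448.31.
Round 2 (country A proposes): country B can get 448.31 next round, worth 0.57 × 448.31 = 255.5367 now, so country A offers 255.5367, keeping 544.4633.
Round 1 (country B proposes): country A can get 544.4633 next round, worth 0.57 × 544.4633 = 310.344081 now. Country B offers 310.344081 and keeps 800 − 310.344081 = 489.655919.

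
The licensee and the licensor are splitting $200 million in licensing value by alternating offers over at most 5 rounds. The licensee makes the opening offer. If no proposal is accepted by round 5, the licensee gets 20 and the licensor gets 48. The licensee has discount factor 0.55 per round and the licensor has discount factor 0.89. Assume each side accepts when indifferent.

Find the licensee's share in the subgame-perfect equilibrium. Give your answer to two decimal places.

69.19

Round 5 (the licensee proposes): the licensor gets 48 if talks fail, so the licensee offers 48 and keeps 152.
Round 4 (the licensor proposes): the licensee can get 152 next round, worth 0.55 × 152 = 83.6 now; the licensor offers that and keeps 116.4.
Round 3 (the licensee proposes): the licensor can get 116.4 next round, worth 0.89 × 116.4 = 103.596 now. The licensee offers 103.596 and keeps 200 − 103.596 = 96.404.
Round 2 (the licensor proposes): the licensee can get 96.404 next round, worth 0.55 × 96.404 = 53.0222 now; the licensor offers that and keeps 146.9778.
Round 1 (the licensee proposes): the licensor can get 146.9778 next round, worth 0.89 × 146.9778 = 130.810242 now, so the licensee offers 130.810242, keeping 69.189758.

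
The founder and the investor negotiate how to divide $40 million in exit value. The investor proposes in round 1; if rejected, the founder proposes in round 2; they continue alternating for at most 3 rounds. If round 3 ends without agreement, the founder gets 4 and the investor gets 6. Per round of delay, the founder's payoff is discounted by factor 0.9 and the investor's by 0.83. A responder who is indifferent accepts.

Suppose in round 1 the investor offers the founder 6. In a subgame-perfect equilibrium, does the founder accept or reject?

Reject

Round 3 (the investor proposes): the founder gets 4 if talks fail, so the investor offers 4 and keeps 36.
Round 2 (the founder proposes): the investor can get 36 next round, worth 0.83 × 36 = 29.88 now, so the founder offers 29.88, keeping 10.12.
So by rejecting in round 1, the founder gets 10.12 next round, worth 0.9 × 10.12 = 9.108 now.
Offer 6 < 9.108, so the founder rejects.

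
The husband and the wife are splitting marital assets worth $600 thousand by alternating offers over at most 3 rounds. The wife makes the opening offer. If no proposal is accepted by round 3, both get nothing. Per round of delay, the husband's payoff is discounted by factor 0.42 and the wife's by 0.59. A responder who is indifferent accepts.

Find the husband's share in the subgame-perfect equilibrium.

Round 3 (the wife proposes): the husband will accept anything ≥ 0, so the wife offers 0 and keeps 600.
Round 2 (the husband proposes): the wife can get 600 next round, worth 0.59 × 600 = 354 now, so the husband offers 354, keeping 246.
Round 1 (the wife proposes): the husband can get 246 next round, worth 0.42 × 246 = 103.32 now. The wife offers 103.32 and keeps 600 − 103.32 = 496.68.

103.32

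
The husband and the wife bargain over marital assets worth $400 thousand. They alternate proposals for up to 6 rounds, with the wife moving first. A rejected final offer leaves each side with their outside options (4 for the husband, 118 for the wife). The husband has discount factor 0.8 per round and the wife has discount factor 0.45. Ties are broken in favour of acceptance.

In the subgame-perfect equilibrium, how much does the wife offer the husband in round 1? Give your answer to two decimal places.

268.60

Round 6 (the husband proposes): the wife gets 118 if talks fail, so the husband offers 118 and keeps 282.
Round 5 (the wife proposes): the husband can get 282 next round, worth 0.8 × 282 = 225.6 now, so the wife offers 225.6, keeping 174.4.
Round 4 (the husband proposes): the wife can get 174.4 next round, worth 0.45 × 174.4 = 78.48 now. The husband offers 78.48 and keeps 400 − 78.48 = 321.52.
Round 3 (the wife proposes): the husband can get 321.52 next round, worth 0.8 × 321.52 = 257.216 now, so the wife offers 257.216, keeping 142.784.
Round 2 (the husband proposes): the wife can get 142.784 next round, worth 0.45 × 142.784 = 64.2528 now; the husband offers that and keeps 335.7472.
Round 1 (the wife proposes): the husband can get 335.7472 next round, worth 0.8 × 335.7472 = 268.59776 now. The wife offers 268.59776 and keeps 400 − 268.59776 = 131.40224.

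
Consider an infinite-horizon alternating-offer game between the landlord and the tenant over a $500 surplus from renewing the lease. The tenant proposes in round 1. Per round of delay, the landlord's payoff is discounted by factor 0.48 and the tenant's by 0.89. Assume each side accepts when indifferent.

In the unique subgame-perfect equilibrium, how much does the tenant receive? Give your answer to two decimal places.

Let x be the tenant's share when the tenant proposes and y be the landlord's share when the landlord proposes.
The landlord accepts iff offered ≥ 0.48·y, so x = 500 − 0.48y. Symmetrically y = 500 − 0.89x.
Substituting: x = 500 − 0.48(500 − 0.89x), giving x(1 − 0.89·0.48) = 500(1 − 0.48).
So x = 500 × 0.52 / 0.5728 ≈ 453.9106, and the landlord receives 500 − x ≈ 46.0894.

453.91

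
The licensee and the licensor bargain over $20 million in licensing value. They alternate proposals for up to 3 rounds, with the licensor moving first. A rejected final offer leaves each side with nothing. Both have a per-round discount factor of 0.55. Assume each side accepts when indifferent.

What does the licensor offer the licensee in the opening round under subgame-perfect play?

4.95

Round 3 (the licensor proposes): rejection yields 0 for the licensee; the licensor offers 0 and keeps 20.
Round 2 (the licensee proposes): the licensor can get 20 next round, worth 0.55 × 20 = 11 now; the licensee offers that and keeps 9.
Round 1 (the licensor proposes): the licensee can get 9 next round, worth 0.55 × 9 = 4.95 now; the licensor offers that and keeps 15.05.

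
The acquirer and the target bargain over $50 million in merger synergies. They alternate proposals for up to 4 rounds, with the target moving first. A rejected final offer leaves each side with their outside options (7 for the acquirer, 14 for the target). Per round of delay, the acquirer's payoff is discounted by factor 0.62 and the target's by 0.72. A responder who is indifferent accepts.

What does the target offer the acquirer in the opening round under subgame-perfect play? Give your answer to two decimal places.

Work backward from the last round.
Round 4 (the acquirer proposes): the target gets 14 if talks fail, so the acquirer offers 14 and keeps 36.
Round 3 (the target proposes): the acquirer can get 36 next round, worth 0.62 × 36 = 22.32 now. The target offers 22.32 and keeps 50 − 22.32 = 27.68.
Round 2 (the acquirer proposes): the target can get 27.68 next round, worth 0.72 × 27.68 = 19.9296 now; the acquirer offers that and keeps 30.0704.
Round 1 (the target proposes): the acquirer can get 30.0704 next round, worth 0.62 × 30.0704 = 18.643648 now, so the target offers 18.643648, keeping 31.356352.

18.64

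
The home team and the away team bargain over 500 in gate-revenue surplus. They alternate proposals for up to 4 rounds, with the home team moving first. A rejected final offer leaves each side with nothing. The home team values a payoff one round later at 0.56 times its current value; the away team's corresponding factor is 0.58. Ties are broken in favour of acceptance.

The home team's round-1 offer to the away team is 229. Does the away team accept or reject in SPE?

Accept

Round 4 (the away team proposes): rejection yields 0 for the home team; the away team offers 0 and keeps 500.
Round 3 (the home team proposes): the away team can get 500 next round, worth 0.58 × 500 = 290 now. The home team offers 290 and keeps 500 − 290 = 210.
Round 2 (the away team proposes): the home team can get 210 next round, worth 0.56 × 210 = 117.6 now; the away team offers that and keeps 382.4.
So by rejecting in round 1, the away team gets 382.4 next round, worth 0.58 × 382.4 = 221.792 now.
Offer 229 ≥ 221.792, so the away team accepts.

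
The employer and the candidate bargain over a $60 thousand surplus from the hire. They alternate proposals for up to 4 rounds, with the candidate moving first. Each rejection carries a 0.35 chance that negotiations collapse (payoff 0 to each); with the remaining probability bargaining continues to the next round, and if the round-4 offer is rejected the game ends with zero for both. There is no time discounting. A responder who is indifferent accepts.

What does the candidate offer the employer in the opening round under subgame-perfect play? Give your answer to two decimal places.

Round 4 (the employer proposes): the candidate will accept anything ≥ 0, so the employer offers 0 and keeps 60.
Round 3 (the candidate proposes): rejecting gives the employer an expected 0.65 × 60 = 39. The candidate offers 39 and keeps 60 − 39 = 21.
Round 2 (the employer proposes): rejecting gives the candidate an expected 0.65 × 21 = 13.65. The employer offers 13.65 and keeps 60 − 13.65 = 46.35.
Round 1 (the candidate proposes): rejecting gives the employer an expected 0.65 × 46.35 = 30.1275. The candidate offers 30.1275 and keeps 60 − 30.1275 = 29.8725.

30.13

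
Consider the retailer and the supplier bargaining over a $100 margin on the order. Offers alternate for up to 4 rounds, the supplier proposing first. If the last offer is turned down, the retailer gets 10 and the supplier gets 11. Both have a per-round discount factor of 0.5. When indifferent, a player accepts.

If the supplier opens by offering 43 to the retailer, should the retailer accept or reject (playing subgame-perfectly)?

Accept

Round 4 (the retailer proposes): the supplier gets 11 if talks fail, so the retailer offers 11 and keeps 89.
Round 3 (the supplier proposes): the retailer can get 89 next round, worth 0.5 × 89 = 44.5 now. The supplier offers 44.5 and keeps 100 − 44.5 = 55.5.
Round 2 (the retailer proposes): the supplier can get 55.5 next round, worth 0.5 × 55.5 = 27.75 now. The retailer offers 27.75 and keeps 100 − 27.75 = 72.25.
So by rejecting in round 1, the retailer gets 72.25 next round, worth 0.5 × 72.25 = 36.125 now.
Offer 43 ≥ 36.125, so the retailer accepts.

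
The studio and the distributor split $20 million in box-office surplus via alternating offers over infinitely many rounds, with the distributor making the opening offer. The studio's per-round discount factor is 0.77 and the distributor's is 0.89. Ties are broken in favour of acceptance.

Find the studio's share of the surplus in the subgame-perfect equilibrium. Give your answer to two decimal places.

5.38

In a stationary SPE each proposer offers the other exactly their discounted continuation value.
If the distributor keeps x when proposing and the studio keeps y when proposing, then x = 20 − 0.77y and y = 20 − 0.89x.
Solving: x = 20(1 − 0.77) / (1 − 0.89·0.77) = 4.6 / 0.3147 ≈ 14.6171.
The studio gets 20 − 14.6171 ≈ 5.3829.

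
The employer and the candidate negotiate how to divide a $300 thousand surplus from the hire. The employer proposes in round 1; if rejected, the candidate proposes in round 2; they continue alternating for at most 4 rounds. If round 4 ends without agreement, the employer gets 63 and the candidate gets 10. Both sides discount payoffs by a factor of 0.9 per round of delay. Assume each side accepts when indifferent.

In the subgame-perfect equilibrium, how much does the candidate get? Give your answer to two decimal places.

Round 4 (the candidate proposes): the employer gets 63 if talks fail, so the candidate offers 63 and keeps 237.
Round 3 (the employer proposes): the candidate can get 237 next round, worth 0.9 × 237 = 213.3 now. The employer offers 213.3 and keeps 300 − 213.3 = 86.7.
Round 2 (the candidate proposes): the employer can get 86.7 next round, worth 0.9 × 86.7 = 78.03 now, so the candidate offers 78.03, keeping 221.97.
Round 1 (the employer proposes): the candidate can get 221.97 next round, worth 0.9 × 221.97 = 199.773 now, so the employer offers 199.773, keeping 100.227.

199.77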